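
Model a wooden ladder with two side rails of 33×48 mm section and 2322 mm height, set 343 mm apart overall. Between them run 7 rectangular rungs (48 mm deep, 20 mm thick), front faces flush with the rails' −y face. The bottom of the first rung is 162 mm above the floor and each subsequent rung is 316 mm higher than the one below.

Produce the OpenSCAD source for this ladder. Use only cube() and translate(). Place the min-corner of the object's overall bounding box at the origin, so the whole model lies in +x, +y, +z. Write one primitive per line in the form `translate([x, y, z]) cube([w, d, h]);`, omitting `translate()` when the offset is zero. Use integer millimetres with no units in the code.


cube([33, 48, 2322]);
translate([310, 0, 0]) cube([33, 48, 2322]);
translate([33, 0, 162]) cube([277, 48, 20]);
translate([33, 0, 478]) cube([277, 48, 20]);
translate([33, 0, 794]) cube([277, 48, 20]);
translate([33, 0, 1110]) cube([277, 48, 20]);
translate([33, 0, 1426]) cube([277, 48, 20]);
translate([33, 0, 1742]) cube([277, 48, 20]);
translate([33, 0, 2058]) cube([277, 48, 20]);


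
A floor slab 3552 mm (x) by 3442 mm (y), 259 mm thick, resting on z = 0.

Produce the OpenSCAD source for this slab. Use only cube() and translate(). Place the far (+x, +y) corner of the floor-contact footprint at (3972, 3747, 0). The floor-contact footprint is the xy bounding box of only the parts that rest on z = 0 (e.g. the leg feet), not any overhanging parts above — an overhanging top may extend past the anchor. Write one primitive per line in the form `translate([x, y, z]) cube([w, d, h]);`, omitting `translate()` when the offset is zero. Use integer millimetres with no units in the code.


translate([420, 305, 0]) cube([3552, 3442, 259]);


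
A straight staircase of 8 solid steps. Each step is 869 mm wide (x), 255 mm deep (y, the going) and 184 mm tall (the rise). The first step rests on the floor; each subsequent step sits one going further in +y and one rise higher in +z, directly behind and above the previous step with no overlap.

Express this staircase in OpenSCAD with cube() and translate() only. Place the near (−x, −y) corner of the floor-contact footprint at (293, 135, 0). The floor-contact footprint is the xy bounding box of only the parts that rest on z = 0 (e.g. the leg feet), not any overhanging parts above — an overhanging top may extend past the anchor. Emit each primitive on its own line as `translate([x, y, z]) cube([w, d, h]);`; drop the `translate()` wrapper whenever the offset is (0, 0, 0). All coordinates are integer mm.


translate([293, 135, 0]) cube([869, 255, 184]);
translate([293, 390, 184]) cube([869, 255, 184]);
translate([293, 645, 368]) cube([869, 255, 184]);
translate([293, 900, 552]) cube([869, 255, 184]);
translate([293, 1155, 736]) cube([869, 255, 184]);
translate([293, 1410, 920]) cube([869, 255, 184]);
translate([293, 1665, 1104]) cube([869, 255, 184]);
translate([293, 1920, 1288]) cube([869, 255, 184]);


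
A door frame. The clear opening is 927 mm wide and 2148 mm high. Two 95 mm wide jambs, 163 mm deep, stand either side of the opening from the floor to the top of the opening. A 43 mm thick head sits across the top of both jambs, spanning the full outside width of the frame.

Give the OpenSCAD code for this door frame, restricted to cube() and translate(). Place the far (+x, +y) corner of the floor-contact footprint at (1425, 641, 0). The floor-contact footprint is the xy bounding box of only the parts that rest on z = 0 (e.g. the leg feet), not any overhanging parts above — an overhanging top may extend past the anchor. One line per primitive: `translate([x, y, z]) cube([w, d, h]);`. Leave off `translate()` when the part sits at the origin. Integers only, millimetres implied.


translate([308, 478, 0]) cube([95, 163, 2148]);
translate([1330, 478, 0]) cube([95, 163, 2148]);
translate([308, 478, 2148]) cube([1117, 163, 43]);


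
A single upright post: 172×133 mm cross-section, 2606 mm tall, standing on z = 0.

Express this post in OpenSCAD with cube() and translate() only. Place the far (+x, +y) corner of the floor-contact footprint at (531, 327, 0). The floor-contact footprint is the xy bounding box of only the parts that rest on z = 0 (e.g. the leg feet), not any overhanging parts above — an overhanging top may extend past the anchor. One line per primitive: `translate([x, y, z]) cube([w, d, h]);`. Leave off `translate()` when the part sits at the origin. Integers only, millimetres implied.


translate([359, 194, 0]) cube([172, 133, 2606]);


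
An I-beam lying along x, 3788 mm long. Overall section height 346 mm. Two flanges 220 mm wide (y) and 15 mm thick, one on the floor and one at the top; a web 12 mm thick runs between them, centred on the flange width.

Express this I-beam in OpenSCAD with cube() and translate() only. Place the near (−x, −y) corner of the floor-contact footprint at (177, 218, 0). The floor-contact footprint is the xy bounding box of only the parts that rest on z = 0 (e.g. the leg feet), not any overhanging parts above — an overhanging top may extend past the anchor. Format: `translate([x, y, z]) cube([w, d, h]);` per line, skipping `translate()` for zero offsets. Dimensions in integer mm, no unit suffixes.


translate([177, 218, 0]) cube([3788, 220, 15]);
translate([177, 322, 15]) cube([3788, 12, 316]);
translate([177, 218, 331]) cube([3788, 220, 15]);


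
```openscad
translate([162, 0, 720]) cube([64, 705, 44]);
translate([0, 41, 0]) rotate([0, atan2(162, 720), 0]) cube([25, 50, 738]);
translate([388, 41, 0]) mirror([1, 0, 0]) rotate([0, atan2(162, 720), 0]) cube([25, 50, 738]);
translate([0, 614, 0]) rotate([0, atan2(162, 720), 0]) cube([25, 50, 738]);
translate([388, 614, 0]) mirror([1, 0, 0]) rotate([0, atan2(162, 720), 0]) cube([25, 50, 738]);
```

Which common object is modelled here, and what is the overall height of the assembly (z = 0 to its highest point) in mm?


A sawhorse. The overall height is 764 mm.

A beam across two mirrored pairs of raked legs — a sawhorse. The beam's underside is at z = 720 (matching the legs' vertical rise in atan2(162, 720)) and the beam is 44 mm tall, so its top is at 720 + 44 = 764 mm. The raked legs top out at the beam's underside, so that is the highest point.


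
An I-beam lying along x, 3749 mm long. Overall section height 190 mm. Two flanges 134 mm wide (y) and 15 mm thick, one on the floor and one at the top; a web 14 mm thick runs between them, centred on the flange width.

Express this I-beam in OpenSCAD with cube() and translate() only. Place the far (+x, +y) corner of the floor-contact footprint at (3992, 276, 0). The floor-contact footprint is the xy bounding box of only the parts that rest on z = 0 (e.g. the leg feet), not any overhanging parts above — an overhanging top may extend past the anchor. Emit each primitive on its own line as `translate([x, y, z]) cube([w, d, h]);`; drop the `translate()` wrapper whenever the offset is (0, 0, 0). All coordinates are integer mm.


translate([243, 142, 0]) cube([3749, 134, 15]);
translate([243, 202, 15]) cube([3749, 14, 160]);
translate([243, 142, 175]) cube([3749, 134, 15]);


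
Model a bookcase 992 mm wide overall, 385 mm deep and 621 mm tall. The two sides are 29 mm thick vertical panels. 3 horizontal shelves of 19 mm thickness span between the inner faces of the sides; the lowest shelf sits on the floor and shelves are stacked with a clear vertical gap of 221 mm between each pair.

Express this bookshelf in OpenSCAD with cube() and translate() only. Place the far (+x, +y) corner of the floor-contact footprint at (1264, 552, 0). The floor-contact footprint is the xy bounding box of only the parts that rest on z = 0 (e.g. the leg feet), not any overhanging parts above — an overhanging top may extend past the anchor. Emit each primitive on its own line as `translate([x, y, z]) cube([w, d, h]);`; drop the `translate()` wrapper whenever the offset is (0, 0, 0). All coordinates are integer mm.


translate([272, 167, 0]) cube([29, 385, 621]);
translate([1235, 167, 0]) cube([29, 385, 621]);
translate([301, 167, 0]) cube([934, 385, 19]);
translate([301, 167, 240]) cube([934, 385, 19]);
translate([301, 167, 480]) cube([934, 385, 19]);


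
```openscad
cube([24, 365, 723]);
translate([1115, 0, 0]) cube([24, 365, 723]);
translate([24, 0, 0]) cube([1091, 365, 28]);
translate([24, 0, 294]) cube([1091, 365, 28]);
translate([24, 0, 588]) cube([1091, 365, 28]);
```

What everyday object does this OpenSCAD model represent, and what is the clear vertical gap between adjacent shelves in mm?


A bookshelf. The clear shelf gap is 266 mm.

Two tall side panels with 3 horizontal boards between them — a bookshelf. The first two shelf undersides are at z = 0 and z = 294; with shelf thickness 28, the clear gap is 294 − 0 − 28 = 266 mm.


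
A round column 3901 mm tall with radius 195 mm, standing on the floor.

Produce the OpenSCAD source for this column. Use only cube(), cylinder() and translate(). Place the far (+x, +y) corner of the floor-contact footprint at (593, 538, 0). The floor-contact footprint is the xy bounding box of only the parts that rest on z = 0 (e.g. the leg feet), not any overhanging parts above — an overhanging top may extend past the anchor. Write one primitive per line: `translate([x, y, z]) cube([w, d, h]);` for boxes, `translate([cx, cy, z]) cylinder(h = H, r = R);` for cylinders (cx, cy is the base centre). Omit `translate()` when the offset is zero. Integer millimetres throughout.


translate([398, 343, 0]) cylinder(h = 3901, r = 195);


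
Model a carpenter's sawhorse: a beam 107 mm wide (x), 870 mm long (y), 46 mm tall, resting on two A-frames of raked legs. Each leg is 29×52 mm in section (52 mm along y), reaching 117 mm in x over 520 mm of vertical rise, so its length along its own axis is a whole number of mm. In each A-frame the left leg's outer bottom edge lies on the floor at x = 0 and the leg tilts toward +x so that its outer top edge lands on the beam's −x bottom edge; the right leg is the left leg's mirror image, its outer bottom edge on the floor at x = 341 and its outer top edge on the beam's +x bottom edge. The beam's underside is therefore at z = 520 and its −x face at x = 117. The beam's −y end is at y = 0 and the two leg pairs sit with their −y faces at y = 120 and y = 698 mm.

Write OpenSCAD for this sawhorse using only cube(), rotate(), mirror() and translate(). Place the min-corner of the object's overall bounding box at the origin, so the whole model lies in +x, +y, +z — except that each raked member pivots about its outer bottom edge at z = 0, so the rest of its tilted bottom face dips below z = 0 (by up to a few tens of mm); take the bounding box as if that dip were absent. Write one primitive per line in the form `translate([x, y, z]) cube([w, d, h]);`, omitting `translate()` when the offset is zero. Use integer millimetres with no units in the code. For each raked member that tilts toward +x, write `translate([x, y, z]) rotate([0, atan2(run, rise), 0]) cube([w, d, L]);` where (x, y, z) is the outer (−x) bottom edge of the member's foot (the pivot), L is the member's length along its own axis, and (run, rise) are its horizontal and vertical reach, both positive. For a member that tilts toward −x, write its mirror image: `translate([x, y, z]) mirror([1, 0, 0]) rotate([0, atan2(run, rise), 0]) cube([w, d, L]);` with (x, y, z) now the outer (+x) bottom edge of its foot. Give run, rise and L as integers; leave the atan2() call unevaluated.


// leg length = √(117² + 520²) = 533
// right-leg outer foot x = 2·117 + 107 = 341
// beam min-corner = (117, 0, 520)
translate([117, 0, 520]) cube([107, 870, 46]);
translate([0, 120, 0]) rotate([0, atan2(117, 520), 0]) cube([29, 52, 533]);
translate([341, 120, 0]) mirror([1, 0, 0]) rotate([0, atan2(117, 520), 0]) cube([29, 52, 533]);
translate([0, 698, 0]) rotate([0, atan2(117, 520), 0]) cube([29, 52, 533]);
translate([341, 698, 0]) mirror([1, 0, 0]) rotate([0, atan2(117, 520), 0]) cube([29, 52, 533]);


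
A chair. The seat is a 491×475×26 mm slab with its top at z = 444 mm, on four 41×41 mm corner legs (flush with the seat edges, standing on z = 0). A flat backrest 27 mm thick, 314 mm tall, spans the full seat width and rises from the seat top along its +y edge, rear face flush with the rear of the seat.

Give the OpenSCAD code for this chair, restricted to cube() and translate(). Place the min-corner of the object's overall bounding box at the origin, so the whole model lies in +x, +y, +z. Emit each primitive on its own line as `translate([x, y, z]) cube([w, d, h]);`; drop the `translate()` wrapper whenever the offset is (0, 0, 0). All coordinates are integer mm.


translate([0, 0, 418]) cube([491, 475, 26]);
cube([41, 41, 418]);
translate([450, 0, 0]) cube([41, 41, 418]);
translate([0, 434, 0]) cube([41, 41, 418]);
translate([450, 434, 0]) cube([41, 41, 418]);
translate([0, 448, 444]) cube([491, 27, 314]);


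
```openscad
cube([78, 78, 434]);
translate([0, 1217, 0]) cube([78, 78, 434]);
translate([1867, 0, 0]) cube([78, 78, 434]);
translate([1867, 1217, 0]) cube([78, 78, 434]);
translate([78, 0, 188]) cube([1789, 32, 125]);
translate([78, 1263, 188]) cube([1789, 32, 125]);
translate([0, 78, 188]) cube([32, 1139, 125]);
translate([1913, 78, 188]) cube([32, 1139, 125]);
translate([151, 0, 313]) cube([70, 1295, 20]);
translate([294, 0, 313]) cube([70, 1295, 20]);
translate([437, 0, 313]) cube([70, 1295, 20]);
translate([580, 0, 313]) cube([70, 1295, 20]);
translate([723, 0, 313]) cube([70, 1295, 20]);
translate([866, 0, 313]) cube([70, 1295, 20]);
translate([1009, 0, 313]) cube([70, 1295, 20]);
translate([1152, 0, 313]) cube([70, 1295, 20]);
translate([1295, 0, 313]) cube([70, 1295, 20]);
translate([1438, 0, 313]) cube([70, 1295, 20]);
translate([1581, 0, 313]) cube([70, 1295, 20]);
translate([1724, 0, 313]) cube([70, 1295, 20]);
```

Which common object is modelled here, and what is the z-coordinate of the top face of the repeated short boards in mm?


A bed frame. The slat-top height is 333 mm.

Four posts, four rails, and a row of slats — a bed frame. Slats sit on the rails at z = 188 + 125 = 313; with slat thickness 20, the top is 333 mm.


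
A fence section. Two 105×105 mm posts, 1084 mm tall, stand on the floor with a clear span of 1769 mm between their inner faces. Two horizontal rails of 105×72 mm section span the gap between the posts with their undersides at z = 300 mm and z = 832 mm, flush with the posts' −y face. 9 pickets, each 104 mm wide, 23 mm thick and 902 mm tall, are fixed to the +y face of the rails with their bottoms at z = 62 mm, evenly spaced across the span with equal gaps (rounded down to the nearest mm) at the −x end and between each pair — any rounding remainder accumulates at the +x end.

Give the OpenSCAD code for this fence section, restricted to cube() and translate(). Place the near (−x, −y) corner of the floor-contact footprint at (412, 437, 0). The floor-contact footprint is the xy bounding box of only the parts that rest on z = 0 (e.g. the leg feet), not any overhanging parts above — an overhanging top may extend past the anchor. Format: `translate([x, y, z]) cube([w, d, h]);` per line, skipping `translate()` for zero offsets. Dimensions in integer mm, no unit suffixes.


translate([412, 437, 0]) cube([105, 105, 1084]);
translate([2286, 437, 0]) cube([105, 105, 1084]);
translate([517, 437, 300]) cube([1769, 105, 72]);
translate([517, 437, 832]) cube([1769, 105, 72]);
translate([600, 542, 62]) cube([104, 23, 902]);
translate([787, 542, 62]) cube([104, 23, 902]);
translate([974, 542, 62]) cube([104, 23, 902]);
translate([1161, 542, 62]) cube([104, 23, 902]);
translate([1348, 542, 62]) cube([104, 23, 902]);
translate([1535, 542, 62]) cube([104, 23, 902]);
translate([1722, 542, 62]) cube([104, 23, 902]);
translate([1909, 542, 62]) cube([104, 23, 902]);
translate([2096, 542, 62]) cube([104, 23, 902]);


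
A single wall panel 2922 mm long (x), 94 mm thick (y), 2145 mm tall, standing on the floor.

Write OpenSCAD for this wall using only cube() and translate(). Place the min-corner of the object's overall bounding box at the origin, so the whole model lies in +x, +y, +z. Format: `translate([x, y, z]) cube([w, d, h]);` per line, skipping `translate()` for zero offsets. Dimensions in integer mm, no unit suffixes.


cube([2922, 94, 2145]);


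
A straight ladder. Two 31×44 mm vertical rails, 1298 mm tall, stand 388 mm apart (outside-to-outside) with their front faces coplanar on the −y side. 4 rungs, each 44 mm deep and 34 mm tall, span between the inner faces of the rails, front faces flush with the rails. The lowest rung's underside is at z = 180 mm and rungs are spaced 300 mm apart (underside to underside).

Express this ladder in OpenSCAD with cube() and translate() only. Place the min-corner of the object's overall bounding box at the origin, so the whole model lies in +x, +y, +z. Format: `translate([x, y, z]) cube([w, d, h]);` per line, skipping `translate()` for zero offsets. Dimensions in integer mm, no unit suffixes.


cube([31, 44, 1298]);
translate([357, 0, 0]) cube([31, 44, 1298]);
translate([31, 0, 180]) cube([326, 44, 34]);
translate([31, 0, 480]) cube([326, 44, 34]);
translate([31, 0, 780]) cube([326, 44, 34]);
translate([31, 0, 1080]) cube([326, 44, 34]);


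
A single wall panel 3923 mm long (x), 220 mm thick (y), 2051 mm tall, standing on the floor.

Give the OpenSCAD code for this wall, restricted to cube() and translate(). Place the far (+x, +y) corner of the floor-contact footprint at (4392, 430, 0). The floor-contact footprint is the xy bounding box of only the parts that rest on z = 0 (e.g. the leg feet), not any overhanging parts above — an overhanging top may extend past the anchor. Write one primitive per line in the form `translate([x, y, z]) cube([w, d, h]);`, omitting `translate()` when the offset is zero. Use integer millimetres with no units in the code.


translate([469, 210, 0]) cube([3923, 220, 2051]);


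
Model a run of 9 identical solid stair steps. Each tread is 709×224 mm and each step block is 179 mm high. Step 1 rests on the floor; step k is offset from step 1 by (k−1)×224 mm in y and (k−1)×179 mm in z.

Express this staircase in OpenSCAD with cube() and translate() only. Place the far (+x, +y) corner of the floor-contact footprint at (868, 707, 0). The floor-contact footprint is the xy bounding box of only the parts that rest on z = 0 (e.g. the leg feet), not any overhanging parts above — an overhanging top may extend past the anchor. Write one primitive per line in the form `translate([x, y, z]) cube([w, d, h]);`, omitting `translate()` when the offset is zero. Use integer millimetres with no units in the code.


translate([159, 483, 0]) cube([709, 224, 179]);
translate([159, 707, 179]) cube([709, 224, 179]);
translate([159, 931, 358]) cube([709, 224, 179]);
translate([159, 1155, 537]) cube([709, 224, 179]);
translate([159, 1379, 716]) cube([709, 224, 179]);
translate([159, 1603, 895]) cube([709, 224, 179]);
translate([159, 1827, 1074]) cube([709, 224, 179]);
translate([159, 2051, 1253]) cube([709, 224, 179]);
translate([159, 2275, 1432]) cube([709, 224, 179]);


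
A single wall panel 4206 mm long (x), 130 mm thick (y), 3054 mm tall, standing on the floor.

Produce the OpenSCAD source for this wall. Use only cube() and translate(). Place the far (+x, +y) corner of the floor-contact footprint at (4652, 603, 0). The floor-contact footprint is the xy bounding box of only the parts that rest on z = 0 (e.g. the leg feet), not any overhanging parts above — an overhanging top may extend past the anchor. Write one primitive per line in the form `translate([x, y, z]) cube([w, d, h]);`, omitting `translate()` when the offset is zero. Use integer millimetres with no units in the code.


translate([446, 473, 0]) cube([4206, 130, 3054]);


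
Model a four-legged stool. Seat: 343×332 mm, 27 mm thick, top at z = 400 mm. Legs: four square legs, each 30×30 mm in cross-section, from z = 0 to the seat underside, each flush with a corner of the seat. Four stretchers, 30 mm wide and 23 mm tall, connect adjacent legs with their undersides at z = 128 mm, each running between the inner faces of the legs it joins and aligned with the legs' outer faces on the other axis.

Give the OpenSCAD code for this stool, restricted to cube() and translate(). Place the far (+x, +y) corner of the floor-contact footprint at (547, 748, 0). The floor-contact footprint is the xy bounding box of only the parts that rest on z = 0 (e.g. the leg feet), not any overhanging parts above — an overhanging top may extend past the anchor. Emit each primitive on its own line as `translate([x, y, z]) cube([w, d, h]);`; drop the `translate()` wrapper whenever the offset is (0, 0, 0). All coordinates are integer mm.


translate([204, 416, 373]) cube([343, 332, 27]);
translate([204, 416, 0]) cube([30, 30, 373]);
translate([517, 416, 0]) cube([30, 30, 373]);
translate([204, 718, 0]) cube([30, 30, 373]);
translate([517, 718, 0]) cube([30, 30, 373]);
translate([234, 416, 128]) cube([283, 30, 23]);
translate([234, 718, 128]) cube([283, 30, 23]);
translate([204, 446, 128]) cube([30, 272, 23]);
translate([517, 446, 128]) cube([30, 272, 23]);


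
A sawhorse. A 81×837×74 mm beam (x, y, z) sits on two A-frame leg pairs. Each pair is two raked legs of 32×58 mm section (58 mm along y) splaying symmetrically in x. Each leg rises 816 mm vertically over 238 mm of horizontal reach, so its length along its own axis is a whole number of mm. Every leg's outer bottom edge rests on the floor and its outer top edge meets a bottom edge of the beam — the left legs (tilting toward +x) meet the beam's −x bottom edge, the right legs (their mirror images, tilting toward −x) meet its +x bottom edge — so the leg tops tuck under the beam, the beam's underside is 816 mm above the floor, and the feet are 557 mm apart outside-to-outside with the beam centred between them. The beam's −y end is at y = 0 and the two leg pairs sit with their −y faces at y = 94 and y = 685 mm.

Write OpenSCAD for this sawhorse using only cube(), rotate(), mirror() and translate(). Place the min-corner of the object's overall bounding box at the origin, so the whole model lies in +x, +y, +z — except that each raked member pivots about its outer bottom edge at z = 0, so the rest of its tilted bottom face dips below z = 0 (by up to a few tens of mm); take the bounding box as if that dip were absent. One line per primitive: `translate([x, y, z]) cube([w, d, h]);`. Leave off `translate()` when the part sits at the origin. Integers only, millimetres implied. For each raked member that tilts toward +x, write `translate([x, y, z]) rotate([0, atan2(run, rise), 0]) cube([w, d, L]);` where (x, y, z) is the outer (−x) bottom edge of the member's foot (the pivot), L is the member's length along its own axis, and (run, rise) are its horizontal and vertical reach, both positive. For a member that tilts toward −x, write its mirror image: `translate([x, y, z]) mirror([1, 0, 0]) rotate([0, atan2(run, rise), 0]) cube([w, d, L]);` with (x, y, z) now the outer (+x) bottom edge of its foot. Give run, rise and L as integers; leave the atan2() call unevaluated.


translate([238, 0, 816]) cube([81, 837, 74]);
translate([0, 94, 0]) rotate([0, atan2(238, 816), 0]) cube([32, 58, 850]);
translate([557, 94, 0]) mirror([1, 0, 0]) rotate([0, atan2(238, 816), 0]) cube([32, 58, 850]);
translate([0, 685, 0]) rotate([0, atan2(238, 816), 0]) cube([32, 58, 850]);
translate([557, 685, 0]) mirror([1, 0, 0]) rotate([0, atan2(238, 816), 0]) cube([32, 58, 850]);


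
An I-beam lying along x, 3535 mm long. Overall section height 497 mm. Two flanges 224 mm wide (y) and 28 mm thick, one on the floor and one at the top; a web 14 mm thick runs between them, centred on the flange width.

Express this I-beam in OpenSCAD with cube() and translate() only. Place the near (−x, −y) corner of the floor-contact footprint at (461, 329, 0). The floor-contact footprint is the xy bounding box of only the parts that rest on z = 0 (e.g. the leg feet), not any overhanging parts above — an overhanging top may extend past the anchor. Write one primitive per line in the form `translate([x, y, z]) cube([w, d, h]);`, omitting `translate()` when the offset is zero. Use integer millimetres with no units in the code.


translate([461, 329, 0]) cube([3535, 224, 28]);
translate([461, 434, 28]) cube([3535, 14, 441]);
translate([461, 329, 469]) cube([3535, 224, 28]);


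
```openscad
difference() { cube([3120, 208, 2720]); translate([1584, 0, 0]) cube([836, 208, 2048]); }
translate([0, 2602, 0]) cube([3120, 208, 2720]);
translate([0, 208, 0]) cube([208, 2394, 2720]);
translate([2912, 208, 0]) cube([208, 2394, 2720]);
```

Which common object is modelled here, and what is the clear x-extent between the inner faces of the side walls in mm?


A single room. The interior width is 2704 mm.

Four walls enclosing a rectangle with a door in the front wall — a room. Outside width 3120 minus two 208 mm walls gives 2704 mm.


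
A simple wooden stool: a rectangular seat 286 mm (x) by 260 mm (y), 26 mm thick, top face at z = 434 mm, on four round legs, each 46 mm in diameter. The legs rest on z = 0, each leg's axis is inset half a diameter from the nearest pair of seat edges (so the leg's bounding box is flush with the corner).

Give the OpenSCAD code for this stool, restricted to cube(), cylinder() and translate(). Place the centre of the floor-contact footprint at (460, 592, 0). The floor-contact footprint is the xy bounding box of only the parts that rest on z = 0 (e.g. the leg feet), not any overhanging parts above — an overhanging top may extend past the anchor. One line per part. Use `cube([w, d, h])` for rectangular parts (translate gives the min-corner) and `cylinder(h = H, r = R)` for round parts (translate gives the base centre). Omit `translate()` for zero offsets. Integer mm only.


translate([317, 462, 408]) cube([286, 260, 26]);
translate([340, 485, 0]) cylinder(h = 408, r = 23);
translate([580, 485, 0]) cylinder(h = 408, r = 23);
translate([340, 699, 0]) cylinder(h = 408, r = 23);
translate([580, 699, 0]) cylinder(h = 408, r = 23);


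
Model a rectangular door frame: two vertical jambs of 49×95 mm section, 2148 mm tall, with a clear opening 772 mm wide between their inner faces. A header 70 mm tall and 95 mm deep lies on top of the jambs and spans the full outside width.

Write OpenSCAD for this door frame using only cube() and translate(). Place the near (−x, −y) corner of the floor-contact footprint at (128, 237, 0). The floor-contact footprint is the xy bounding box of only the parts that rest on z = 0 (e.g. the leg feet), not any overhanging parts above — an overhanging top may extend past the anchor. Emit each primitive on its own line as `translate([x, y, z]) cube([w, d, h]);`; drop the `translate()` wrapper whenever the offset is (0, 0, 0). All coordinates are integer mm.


translate([128, 237, 0]) cube([49, 95, 2148]);
translate([949, 237, 0]) cube([49, 95, 2148]);
translate([128, 237, 2148]) cube([870, 95, 70]);


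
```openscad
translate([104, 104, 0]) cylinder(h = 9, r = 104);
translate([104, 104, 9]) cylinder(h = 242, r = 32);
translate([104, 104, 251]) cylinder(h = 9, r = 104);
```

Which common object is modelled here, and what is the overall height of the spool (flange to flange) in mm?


A spool. The overall height is 260 mm.

Three coaxial cylinders, large–small–large — a spool. Two 9 mm flanges and a 242 mm core give 9 + 242 + 9 = 260 mm.


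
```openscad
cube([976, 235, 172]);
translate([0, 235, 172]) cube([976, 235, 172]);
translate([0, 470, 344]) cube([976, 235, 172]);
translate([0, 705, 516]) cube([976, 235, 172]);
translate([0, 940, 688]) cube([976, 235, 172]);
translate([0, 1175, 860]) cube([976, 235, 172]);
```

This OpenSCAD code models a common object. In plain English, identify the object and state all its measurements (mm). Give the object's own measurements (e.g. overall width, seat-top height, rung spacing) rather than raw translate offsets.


A straight staircase of 6 solid steps. Each step is 976 mm wide (x), 235 mm deep (y, the going) and 172 mm tall (the rise). The first step rests on the floor; each subsequent step sits one going further in +y and one rise higher in +z, directly behind and above the previous step with no overlap.


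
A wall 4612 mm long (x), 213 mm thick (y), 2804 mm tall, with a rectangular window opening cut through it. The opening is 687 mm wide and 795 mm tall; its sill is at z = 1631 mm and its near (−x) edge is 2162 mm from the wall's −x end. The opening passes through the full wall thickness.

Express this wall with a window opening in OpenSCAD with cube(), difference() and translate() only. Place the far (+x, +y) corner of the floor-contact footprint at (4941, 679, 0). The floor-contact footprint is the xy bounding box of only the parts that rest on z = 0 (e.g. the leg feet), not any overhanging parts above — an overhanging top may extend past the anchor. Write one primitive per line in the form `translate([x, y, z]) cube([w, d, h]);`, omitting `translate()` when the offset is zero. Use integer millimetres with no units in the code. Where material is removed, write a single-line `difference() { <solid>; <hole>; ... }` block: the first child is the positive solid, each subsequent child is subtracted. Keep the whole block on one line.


difference() { translate([329, 466, 0]) cube([4612, 213, 2804]); translate([2491, 466, 1631]) cube([687, 213, 795]); }


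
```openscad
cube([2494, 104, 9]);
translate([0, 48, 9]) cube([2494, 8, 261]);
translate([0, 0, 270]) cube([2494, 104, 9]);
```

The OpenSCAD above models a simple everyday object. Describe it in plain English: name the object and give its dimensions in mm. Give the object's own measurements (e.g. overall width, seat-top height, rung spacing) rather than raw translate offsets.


An I-beam lying along x, 2494 mm long. Overall section height 279 mm. Two flanges 104 mm wide (y) and 9 mm thick, one on the floor and one at the top; a web 8 mm thick runs between them, centred on the flange width.


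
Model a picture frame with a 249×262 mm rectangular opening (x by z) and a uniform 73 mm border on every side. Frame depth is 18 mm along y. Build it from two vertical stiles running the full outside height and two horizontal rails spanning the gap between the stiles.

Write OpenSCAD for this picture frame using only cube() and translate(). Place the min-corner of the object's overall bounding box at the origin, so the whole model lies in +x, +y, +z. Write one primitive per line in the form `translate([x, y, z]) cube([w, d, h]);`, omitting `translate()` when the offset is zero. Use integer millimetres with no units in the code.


cube([73, 18, 408]);
translate([322, 0, 0]) cube([73, 18, 408]);
translate([73, 0, 0]) cube([249, 18, 73]);
translate([73, 0, 335]) cube([249, 18, 73]);


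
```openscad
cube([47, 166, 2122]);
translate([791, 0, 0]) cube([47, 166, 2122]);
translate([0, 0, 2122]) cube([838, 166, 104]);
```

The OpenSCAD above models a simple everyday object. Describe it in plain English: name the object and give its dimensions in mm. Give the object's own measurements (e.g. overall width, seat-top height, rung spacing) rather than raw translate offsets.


A door frame. The clear opening is 744 mm wide and 2122 mm high. Two 47 mm wide jambs, 166 mm deep, stand either side of the opening from the floor to the top of the opening. A 104 mm thick head sits across the top of both jambs, spanning the full outside width of the frame.


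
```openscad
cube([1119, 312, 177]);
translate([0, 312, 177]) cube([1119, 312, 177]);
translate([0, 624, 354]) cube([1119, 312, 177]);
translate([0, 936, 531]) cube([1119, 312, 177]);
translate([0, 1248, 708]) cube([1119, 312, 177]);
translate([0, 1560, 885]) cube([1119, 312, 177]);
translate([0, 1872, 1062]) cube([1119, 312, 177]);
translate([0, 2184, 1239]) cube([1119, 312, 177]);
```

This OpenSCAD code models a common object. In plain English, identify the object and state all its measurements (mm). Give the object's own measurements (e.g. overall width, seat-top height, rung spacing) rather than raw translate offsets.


A straight staircase of 8 solid steps. Each step is 1119 mm wide (x), 312 mm deep (y, the going) and 177 mm tall (the rise). The first step rests on the floor; each subsequent step sits one going further in +y and one rise higher in +z, directly behind and above the previous step with no overlap.


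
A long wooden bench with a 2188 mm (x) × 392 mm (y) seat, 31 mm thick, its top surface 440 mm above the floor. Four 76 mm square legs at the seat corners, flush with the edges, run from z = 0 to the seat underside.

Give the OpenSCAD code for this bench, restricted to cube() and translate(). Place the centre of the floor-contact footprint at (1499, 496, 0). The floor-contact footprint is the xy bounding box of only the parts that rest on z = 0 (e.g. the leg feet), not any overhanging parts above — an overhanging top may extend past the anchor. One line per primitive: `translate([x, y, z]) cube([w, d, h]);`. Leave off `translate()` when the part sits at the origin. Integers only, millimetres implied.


// leg_h = 440 − 31 = 409
translate([405, 300, 409]) cube([2188, 392, 31]);
translate([405, 300, 0]) cube([76, 76, 409]);
translate([405, 616, 0]) cube([76, 76, 409]);
translate([2517, 300, 0]) cube([76, 76, 409]);
translate([2517, 616, 0]) cube([76, 76, 409]);


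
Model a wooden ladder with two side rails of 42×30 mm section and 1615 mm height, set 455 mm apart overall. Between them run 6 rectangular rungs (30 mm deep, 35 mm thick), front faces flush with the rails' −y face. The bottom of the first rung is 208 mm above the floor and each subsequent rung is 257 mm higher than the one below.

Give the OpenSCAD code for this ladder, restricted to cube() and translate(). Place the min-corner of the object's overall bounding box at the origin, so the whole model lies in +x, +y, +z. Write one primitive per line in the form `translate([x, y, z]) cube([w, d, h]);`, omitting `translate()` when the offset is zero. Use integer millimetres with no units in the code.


// rung span = 455 - 2*42 = 371
// rung[k] z = 208 + k*257
cube([42, 30, 1615]);
translate([413, 0, 0]) cube([42, 30, 1615]);
translate([42, 0, 208]) cube([371, 30, 35]);
translate([42, 0, 465]) cube([371, 30, 35]);
translate([42, 0, 722]) cube([371, 30, 35]);
translate([42, 0, 979]) cube([371, 30, 35]);
translate([42, 0, 1236]) cube([371, 30, 35]);
translate([42, 0, 1493]) cube([371, 30, 35]);


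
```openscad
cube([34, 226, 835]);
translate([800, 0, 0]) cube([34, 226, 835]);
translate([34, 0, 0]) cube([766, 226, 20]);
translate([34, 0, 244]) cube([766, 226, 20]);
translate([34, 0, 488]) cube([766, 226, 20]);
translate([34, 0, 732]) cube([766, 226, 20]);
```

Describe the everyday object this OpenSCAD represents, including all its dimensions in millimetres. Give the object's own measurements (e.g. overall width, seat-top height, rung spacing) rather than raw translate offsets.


An open bookshelf. Two side panels, each 34 mm thick, 226 mm deep and 835 mm tall, stand 834 mm apart (outside-to-outside). Between them sit 4 shelves, each 20 mm thick and 226 mm deep, spanning the full gap between the sides. The bottom shelf rests on the floor (its underside at z = 0) and the clear gap between one shelf's top and the next shelf's underside is 224 mm.


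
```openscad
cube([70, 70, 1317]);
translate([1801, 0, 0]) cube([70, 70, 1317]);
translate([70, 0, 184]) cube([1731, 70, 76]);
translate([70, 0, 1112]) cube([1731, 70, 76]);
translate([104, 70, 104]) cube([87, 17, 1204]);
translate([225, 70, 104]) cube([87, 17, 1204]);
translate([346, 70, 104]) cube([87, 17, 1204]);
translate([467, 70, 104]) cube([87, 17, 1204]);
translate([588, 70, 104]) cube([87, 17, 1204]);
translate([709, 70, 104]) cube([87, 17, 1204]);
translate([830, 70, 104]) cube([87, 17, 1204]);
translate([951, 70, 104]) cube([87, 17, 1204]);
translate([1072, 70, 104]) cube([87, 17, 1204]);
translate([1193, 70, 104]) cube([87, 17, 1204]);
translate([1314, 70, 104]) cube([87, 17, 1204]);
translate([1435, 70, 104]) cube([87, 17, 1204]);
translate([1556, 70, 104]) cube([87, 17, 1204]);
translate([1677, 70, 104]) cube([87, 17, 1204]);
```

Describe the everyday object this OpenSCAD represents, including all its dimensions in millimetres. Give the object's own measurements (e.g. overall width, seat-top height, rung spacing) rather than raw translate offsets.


A fence section. Two 70×70 mm posts, 1317 mm tall, stand on the floor with a clear span of 1731 mm between their inner faces. Two horizontal rails of 70×76 mm section span the gap between the posts with their undersides at z = 184 mm and z = 1112 mm, flush with the posts' −y face. 14 pickets, each 87 mm wide, 17 mm thick and 1204 mm tall, are fixed to the +y face of the rails with their bottoms at z = 104 mm, spaced across the span with a 34 mm gap after the −x post and between neighbouring pickets, with 37 mm left before the +x post.


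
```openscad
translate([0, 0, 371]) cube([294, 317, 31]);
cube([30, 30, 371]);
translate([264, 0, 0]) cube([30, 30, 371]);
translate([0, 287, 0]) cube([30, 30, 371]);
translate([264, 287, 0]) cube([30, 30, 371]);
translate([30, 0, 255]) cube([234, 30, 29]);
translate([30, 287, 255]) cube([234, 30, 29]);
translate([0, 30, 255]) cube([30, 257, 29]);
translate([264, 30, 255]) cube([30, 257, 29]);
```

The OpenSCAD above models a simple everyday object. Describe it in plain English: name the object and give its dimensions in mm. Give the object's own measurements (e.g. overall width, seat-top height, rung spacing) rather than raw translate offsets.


A simple wooden stool: a rectangular seat 294 mm (x) by 317 mm (y), 31 mm thick, top face at z = 402 mm, on four square legs, each 30×30 mm in cross-section. The legs rest on z = 0, each flush with a corner of the seat. Four stretchers, 30 mm wide and 29 mm tall, connect adjacent legs with their undersides at z = 255 mm, each running between the inner faces of the legs it joins and aligned with the legs' outer faces on the other axis.


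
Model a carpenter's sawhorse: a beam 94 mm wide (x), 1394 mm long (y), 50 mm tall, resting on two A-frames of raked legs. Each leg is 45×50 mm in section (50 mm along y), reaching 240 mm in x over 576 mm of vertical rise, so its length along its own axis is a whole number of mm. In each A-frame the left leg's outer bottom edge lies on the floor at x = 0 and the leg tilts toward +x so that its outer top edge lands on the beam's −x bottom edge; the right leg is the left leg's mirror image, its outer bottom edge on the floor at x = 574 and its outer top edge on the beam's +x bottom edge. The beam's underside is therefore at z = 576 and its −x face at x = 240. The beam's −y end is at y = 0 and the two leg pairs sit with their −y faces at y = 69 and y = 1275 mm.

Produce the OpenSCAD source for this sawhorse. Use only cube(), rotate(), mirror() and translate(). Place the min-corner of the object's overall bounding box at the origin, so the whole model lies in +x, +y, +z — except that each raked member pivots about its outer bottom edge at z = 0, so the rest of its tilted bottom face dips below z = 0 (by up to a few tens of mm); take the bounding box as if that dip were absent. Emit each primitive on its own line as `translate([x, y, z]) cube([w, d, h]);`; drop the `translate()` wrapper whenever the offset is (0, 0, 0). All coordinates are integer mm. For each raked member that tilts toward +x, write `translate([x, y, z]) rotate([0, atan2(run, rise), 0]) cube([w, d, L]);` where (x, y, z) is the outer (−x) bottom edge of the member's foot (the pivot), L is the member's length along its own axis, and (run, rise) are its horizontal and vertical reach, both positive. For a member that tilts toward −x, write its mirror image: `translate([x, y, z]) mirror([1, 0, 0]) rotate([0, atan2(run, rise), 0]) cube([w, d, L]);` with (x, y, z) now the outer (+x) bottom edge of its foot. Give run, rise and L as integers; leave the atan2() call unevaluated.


translate([240, 0, 576]) cube([94, 1394, 50]);
translate([0, 69, 0]) rotate([0, atan2(240, 576), 0]) cube([45, 50, 624]);
translate([574, 69, 0]) mirror([1, 0, 0]) rotate([0, atan2(240, 576), 0]) cube([45, 50, 624]);
translate([0, 1275, 0]) rotate([0, atan2(240, 576), 0]) cube([45, 50, 624]);
translate([574, 1275, 0]) mirror([1, 0, 0]) rotate([0, atan2(240, 576), 0]) cube([45, 50, 624]);
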